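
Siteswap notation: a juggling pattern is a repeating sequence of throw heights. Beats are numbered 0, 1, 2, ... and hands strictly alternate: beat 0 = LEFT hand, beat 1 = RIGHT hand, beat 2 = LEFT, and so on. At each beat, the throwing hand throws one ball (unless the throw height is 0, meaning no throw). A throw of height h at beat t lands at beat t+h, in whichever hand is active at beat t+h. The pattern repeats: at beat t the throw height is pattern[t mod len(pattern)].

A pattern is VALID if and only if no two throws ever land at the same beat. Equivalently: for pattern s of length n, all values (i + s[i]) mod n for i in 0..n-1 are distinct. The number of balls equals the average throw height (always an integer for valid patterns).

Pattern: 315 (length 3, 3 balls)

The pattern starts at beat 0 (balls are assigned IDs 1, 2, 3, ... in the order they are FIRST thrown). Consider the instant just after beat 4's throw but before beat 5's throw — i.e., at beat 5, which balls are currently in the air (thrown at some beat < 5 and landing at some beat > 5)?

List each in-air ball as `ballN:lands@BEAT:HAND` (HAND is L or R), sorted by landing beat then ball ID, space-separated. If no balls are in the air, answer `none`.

Beat 0 (L): throw ball1 h=3 -> lands@3:R; in-air after throw: [b1@3:R]
Beat 1 (R): throw ball2 h=1 -> lands@2:L; in-air after throw: [b2@2:L b1@3:R]
Beat 2 (L): throw ball2 h=5 -> lands@7:R; in-air after throw: [b1@3:R b2@7:R]
Beat 3 (R): throw ball1 h=3 -> lands@6:L; in-air after throw: [b1@6:L b2@7:R]
Beat 4 (L): throw ball3 h=1 -> lands@5:R; in-air after throw: [b3@5:R b1@6:L b2@7:R]
Beat 5 (R): throw ball3 h=5 -> lands@10:L; in-air after throw: [b1@6:L b2@7:R b3@10:L]

Answer: ball1:lands@6:L ball2:lands@7:R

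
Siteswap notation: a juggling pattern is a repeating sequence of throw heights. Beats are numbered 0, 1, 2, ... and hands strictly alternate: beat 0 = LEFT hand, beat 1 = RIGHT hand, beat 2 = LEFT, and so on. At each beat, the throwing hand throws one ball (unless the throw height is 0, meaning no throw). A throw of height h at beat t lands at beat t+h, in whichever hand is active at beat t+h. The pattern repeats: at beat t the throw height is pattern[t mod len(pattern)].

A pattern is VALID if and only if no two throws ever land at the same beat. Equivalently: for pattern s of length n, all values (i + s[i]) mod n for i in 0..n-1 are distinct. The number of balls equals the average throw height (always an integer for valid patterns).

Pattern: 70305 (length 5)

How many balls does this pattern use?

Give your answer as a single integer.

Answer: 3

Derivation:
Pattern = [7, 0, 3, 0, 5], length n = 5
  position 0: throw height = 7, running sum = 7
  position 1: throw height = 0, running sum = 7
  position 2: throw height = 3, running sum = 10
  position 3: throw height = 0, running sum = 10
  position 4: throw height = 5, running sum = 15
Total sum = 15; balls = sum / n = 15 / 5 = 3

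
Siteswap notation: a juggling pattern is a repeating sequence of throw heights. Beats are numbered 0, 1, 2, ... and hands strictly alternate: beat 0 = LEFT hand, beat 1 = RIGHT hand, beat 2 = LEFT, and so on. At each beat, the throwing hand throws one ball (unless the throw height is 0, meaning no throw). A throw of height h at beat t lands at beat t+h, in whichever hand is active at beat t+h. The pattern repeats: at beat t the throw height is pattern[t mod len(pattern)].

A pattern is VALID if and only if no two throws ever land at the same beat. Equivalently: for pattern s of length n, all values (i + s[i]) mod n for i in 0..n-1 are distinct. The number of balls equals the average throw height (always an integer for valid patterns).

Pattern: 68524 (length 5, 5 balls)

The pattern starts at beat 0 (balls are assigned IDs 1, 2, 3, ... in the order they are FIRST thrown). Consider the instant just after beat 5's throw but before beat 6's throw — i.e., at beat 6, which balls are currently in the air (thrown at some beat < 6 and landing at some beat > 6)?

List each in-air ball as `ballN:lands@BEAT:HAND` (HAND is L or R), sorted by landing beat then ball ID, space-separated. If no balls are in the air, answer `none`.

Answer: ball3:lands@7:R ball5:lands@8:L ball2:lands@9:R ball4:lands@11:R

Derivation:
Beat 0 (L): throw ball1 h=6 -> lands@6:L; in-air after throw: [b1@6:L]
Beat 1 (R): throw ball2 h=8 -> lands@9:R; in-air after throw: [b1@6:L b2@9:R]
Beat 2 (L): throw ball3 h=5 -> lands@7:R; in-air after throw: [b1@6:L b3@7:R b2@9:R]
Beat 3 (R): throw ball4 h=2 -> lands@5:R; in-air after throw: [b4@5:R b1@6:L b3@7:R b2@9:R]
Beat 4 (L): throw ball5 h=4 -> lands@8:L; in-air after throw: [b4@5:R b1@6:L b3@7:R b5@8:L b2@9:R]
Beat 5 (R): throw ball4 h=6 -> lands@11:R; in-air after throw: [b1@6:L b3@7:R b5@8:L b2@9:R b4@11:R]
Beat 6 (L): throw ball1 h=8 -> lands@14:L; in-air after throw: [b3@7:R b5@8:L b2@9:R b4@11:R b1@14:L]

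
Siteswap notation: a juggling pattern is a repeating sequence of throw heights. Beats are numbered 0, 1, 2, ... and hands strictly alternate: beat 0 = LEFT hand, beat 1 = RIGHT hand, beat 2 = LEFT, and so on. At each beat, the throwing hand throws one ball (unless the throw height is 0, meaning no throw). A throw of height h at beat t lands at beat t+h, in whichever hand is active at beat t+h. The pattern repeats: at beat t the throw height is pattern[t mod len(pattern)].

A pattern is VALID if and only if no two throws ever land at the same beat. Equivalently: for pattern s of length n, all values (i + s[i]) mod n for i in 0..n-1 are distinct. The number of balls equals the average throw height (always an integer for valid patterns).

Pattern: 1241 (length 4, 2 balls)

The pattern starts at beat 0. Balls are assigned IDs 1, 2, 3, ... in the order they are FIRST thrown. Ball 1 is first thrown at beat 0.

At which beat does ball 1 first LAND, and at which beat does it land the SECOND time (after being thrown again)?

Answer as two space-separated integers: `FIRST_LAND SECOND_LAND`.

Answer: 1 3

Derivation:
Beat 0 (L): throw ball1 h=1 -> lands@1:R; in-air after throw: [b1@1:R]
Beat 1 (R): throw ball1 h=2 -> lands@3:R; in-air after throw: [b1@3:R]
Beat 2 (L): throw ball2 h=4 -> lands@6:L; in-air after throw: [b1@3:R b2@6:L]
Beat 3 (R): throw ball1 h=1 -> lands@4:L; in-air after throw: [b1@4:L b2@6:L]
Ball 1: thrown@0 h=1 -> first land @1; rethrown@1 h=2 -> second land @3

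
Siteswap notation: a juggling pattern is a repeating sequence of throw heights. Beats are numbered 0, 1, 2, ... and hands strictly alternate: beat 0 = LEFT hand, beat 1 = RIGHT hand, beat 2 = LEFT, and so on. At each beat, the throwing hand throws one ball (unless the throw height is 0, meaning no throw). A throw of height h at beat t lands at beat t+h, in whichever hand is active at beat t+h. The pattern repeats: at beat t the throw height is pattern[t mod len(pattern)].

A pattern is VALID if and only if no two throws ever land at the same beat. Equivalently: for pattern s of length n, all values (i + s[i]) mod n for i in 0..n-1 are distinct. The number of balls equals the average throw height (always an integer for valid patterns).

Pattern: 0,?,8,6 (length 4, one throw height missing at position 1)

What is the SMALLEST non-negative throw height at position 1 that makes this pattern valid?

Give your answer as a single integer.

Answer: 2

Derivation:
i=0: (0 + 0) mod 4 = 0
i=1: s[i]=? (unknown)
i=2: (2 + 8) mod 4 = 2
i=3: (3 + 6) mod 4 = 1
Known residues: [0, 1, 2]; need a permutation of 0..3, so missing residue r = 3
Need (1 + s) mod 4 = 3; smallest s = (3 - 1) mod 4 = 2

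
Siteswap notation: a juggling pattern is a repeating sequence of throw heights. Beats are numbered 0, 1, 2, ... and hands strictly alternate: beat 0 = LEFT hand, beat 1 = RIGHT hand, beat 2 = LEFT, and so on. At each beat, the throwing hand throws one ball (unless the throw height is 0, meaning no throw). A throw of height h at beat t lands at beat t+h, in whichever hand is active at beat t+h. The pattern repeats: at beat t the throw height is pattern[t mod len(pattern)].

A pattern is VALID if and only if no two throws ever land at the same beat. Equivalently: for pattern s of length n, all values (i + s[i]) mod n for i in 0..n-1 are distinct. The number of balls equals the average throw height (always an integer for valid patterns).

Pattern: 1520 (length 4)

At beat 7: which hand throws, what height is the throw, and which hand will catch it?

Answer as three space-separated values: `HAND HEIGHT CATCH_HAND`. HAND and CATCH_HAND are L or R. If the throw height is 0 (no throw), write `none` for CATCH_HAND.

Beat 7: 7 mod 2 = 1, so hand = R
Throw height = pattern[7 mod 4] = pattern[3] = 0

Answer: R 0 none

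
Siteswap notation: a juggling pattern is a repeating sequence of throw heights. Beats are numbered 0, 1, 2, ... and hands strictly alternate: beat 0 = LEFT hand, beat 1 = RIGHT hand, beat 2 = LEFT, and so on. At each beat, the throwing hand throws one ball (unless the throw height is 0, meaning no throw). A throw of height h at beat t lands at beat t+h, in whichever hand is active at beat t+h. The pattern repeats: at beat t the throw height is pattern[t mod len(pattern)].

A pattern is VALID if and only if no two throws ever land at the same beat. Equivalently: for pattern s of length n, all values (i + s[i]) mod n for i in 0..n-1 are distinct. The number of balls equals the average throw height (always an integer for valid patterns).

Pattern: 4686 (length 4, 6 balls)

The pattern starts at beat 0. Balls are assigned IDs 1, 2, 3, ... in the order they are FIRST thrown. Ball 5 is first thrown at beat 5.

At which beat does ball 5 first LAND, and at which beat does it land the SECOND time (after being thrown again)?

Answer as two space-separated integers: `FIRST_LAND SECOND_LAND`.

Answer: 11 17

Derivation:
Beat 0 (L): throw ball1 h=4 -> lands@4:L; in-air after throw: [b1@4:L]
Beat 1 (R): throw ball2 h=6 -> lands@7:R; in-air after throw: [b1@4:L b2@7:R]
Beat 2 (L): throw ball3 h=8 -> lands@10:L; in-air after throw: [b1@4:L b2@7:R b3@10:L]
Beat 3 (R): throw ball4 h=6 -> lands@9:R; in-air after throw: [b1@4:L b2@7:R b4@9:R b3@10:L]
Beat 4 (L): throw ball1 h=4 -> lands@8:L; in-air after throw: [b2@7:R b1@8:L b4@9:R b3@10:L]
Beat 5 (R): throw ball5 h=6 -> lands@11:R; in-air after throw: [b2@7:R b1@8:L b4@9:R b3@10:L b5@11:R]
Beat 6 (L): throw ball6 h=8 -> lands@14:L; in-air after throw: [b2@7:R b1@8:L b4@9:R b3@10:L b5@11:R b6@14:L]
Beat 7 (R): throw ball2 h=6 -> lands@13:R; in-air after throw: [b1@8:L b4@9:R b3@10:L b5@11:R b2@13:R b6@14:L]
Beat 8 (L): throw ball1 h=4 -> lands@12:L; in-air after throw: [b4@9:R b3@10:L b5@11:R b1@12:L b2@13:R b6@14:L]
Beat 9 (R): throw ball4 h=6 -> lands@15:R; in-air after throw: [b3@10:L b5@11:R b1@12:L b2@13:R b6@14:L b4@15:R]
Beat 10 (L): throw ball3 h=8 -> lands@18:L; in-air after throw: [b5@11:R b1@12:L b2@13:R b6@14:L b4@15:R b3@18:L]
Beat 11 (R): throw ball5 h=6 -> lands@17:R; in-air after throw: [b1@12:L b2@13:R b6@14:L b4@15:R b5@17:R b3@18:L]
Beat 12 (L): throw ball1 h=4 -> lands@16:L; in-air after throw: [b2@13:R b6@14:L b4@15:R b1@16:L b5@17:R b3@18:L]
Beat 13 (R): throw ball2 h=6 -> lands@19:R; in-air after throw: [b6@14:L b4@15:R b1@16:L b5@17:R b3@18:L b2@19:R]
Beat 14 (L): throw ball6 h=8 -> lands@22:L; in-air after throw: [b4@15:R b1@16:L b5@17:R b3@18:L b2@19:R b6@22:L]
Beat 15 (R): throw ball4 h=6 -> lands@21:R; in-air after throw: [b1@16:L b5@17:R b3@18:L b2@19:R b4@21:R b6@22:L]
Beat 16 (L): throw ball1 h=4 -> lands@20:L; in-air after throw: [b5@17:R b3@18:L b2@19:R b1@20:L b4@21:R b6@22:L]
Beat 17 (R): throw ball5 h=6 -> lands@23:R; in-air after throw: [b3@18:L b2@19:R b1@20:L b4@21:R b6@22:L b5@23:R]
Ball 5: thrown@5 h=6 -> first land @11; rethrown@11 h=6 -> second land @17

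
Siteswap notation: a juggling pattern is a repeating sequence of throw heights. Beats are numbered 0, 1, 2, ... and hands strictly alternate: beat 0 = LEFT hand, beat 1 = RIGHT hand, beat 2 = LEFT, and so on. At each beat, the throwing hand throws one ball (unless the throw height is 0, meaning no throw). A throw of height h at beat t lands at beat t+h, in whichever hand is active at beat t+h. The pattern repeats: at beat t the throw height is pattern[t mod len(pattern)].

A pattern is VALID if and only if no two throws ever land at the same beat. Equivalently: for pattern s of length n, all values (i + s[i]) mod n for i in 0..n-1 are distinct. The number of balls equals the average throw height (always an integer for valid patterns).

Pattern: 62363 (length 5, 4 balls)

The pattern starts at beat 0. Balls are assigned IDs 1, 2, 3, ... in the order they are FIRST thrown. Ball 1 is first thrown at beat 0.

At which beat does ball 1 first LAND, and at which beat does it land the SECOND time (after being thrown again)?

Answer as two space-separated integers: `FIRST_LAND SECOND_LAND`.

Beat 0 (L): throw ball1 h=6 -> lands@6:L; in-air after throw: [b1@6:L]
Beat 1 (R): throw ball2 h=2 -> lands@3:R; in-air after throw: [b2@3:R b1@6:L]
Beat 2 (L): throw ball3 h=3 -> lands@5:R; in-air after throw: [b2@3:R b3@5:R b1@6:L]
Beat 3 (R): throw ball2 h=6 -> lands@9:R; in-air after throw: [b3@5:R b1@6:L b2@9:R]
Beat 4 (L): throw ball4 h=3 -> lands@7:R; in-air after throw: [b3@5:R b1@6:L b4@7:R b2@9:R]
Beat 5 (R): throw ball3 h=6 -> lands@11:R; in-air after throw: [b1@6:L b4@7:R b2@9:R b3@11:R]
Beat 6 (L): throw ball1 h=2 -> lands@8:L; in-air after throw: [b4@7:R b1@8:L b2@9:R b3@11:R]
Beat 7 (R): throw ball4 h=3 -> lands@10:L; in-air after throw: [b1@8:L b2@9:R b4@10:L b3@11:R]
Beat 8 (L): throw ball1 h=6 -> lands@14:L; in-air after throw: [b2@9:R b4@10:L b3@11:R b1@14:L]
Ball 1: thrown@0 h=6 -> first land @6; rethrown@6 h=2 -> second land @8

Answer: 6 8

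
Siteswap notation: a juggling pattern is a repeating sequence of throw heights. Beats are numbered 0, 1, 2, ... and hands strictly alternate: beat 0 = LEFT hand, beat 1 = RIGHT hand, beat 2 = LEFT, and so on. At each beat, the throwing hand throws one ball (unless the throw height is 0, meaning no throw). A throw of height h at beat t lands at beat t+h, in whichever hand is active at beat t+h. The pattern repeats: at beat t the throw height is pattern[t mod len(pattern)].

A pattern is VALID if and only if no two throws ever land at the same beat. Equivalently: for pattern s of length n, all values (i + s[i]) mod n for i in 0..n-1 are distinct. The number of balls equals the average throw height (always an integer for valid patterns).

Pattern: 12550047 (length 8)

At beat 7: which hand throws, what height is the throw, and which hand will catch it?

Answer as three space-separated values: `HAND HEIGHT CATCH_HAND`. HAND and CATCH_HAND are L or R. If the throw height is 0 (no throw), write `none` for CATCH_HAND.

Beat 7: 7 mod 2 = 1, so hand = R
Throw height = pattern[7 mod 8] = pattern[7] = 7
Lands at beat 7+7=14, 14 mod 2 = 0, so catch hand = L

Answer: R 7 L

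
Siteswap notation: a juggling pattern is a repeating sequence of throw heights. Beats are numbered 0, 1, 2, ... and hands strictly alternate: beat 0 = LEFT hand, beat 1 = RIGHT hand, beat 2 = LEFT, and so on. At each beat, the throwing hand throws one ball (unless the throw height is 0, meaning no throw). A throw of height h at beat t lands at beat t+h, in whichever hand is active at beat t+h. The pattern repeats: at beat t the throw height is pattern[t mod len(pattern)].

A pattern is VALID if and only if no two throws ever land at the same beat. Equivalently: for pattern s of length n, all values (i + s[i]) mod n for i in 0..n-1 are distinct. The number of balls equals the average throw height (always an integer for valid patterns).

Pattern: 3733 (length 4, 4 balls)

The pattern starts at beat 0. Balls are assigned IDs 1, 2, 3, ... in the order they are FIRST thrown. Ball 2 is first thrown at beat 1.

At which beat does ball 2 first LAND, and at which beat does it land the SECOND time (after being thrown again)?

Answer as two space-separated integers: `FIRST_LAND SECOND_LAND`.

Answer: 8 11

Derivation:
Beat 0 (L): throw ball1 h=3 -> lands@3:R; in-air after throw: [b1@3:R]
Beat 1 (R): throw ball2 h=7 -> lands@8:L; in-air after throw: [b1@3:R b2@8:L]
Beat 2 (L): throw ball3 h=3 -> lands@5:R; in-air after throw: [b1@3:R b3@5:R b2@8:L]
Beat 3 (R): throw ball1 h=3 -> lands@6:L; in-air after throw: [b3@5:R b1@6:L b2@8:L]
Beat 4 (L): throw ball4 h=3 -> lands@7:R; in-air after throw: [b3@5:R b1@6:L b4@7:R b2@8:L]
Beat 5 (R): throw ball3 h=7 -> lands@12:L; in-air after throw: [b1@6:L b4@7:R b2@8:L b3@12:L]
Beat 6 (L): throw ball1 h=3 -> lands@9:R; in-air after throw: [b4@7:R b2@8:L b1@9:R b3@12:L]
Beat 7 (R): throw ball4 h=3 -> lands@10:L; in-air after throw: [b2@8:L b1@9:R b4@10:L b3@12:L]
Beat 8 (L): throw ball2 h=3 -> lands@11:R; in-air after throw: [b1@9:R b4@10:L b2@11:R b3@12:L]
Beat 9 (R): throw ball1 h=7 -> lands@16:L; in-air after throw: [b4@10:L b2@11:R b3@12:L b1@16:L]
Beat 10 (L): throw ball4 h=3 -> lands@13:R; in-air after throw: [b2@11:R b3@12:L b4@13:R b1@16:L]
Beat 11 (R): throw ball2 h=3 -> lands@14:L; in-air after throw: [b3@12:L b4@13:R b2@14:L b1@16:L]
Ball 2: thrown@1 h=7 -> first land @8; rethrown@8 h=3 -> second land @11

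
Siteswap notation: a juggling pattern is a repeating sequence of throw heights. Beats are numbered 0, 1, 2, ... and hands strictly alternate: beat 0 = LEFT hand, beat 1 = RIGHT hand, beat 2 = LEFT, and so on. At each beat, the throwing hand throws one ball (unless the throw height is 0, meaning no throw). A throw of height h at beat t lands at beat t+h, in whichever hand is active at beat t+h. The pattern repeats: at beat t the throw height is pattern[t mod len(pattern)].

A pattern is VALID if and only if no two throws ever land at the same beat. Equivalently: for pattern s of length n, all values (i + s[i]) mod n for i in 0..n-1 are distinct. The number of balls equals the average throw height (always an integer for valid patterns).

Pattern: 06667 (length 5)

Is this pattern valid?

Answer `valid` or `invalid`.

Answer: valid

Derivation:
i=0: (i + s[i]) mod n = (0 + 0) mod 5 = 0
i=1: (i + s[i]) mod n = (1 + 6) mod 5 = 2
i=2: (i + s[i]) mod n = (2 + 6) mod 5 = 3
i=3: (i + s[i]) mod n = (3 + 6) mod 5 = 4
i=4: (i + s[i]) mod n = (4 + 7) mod 5 = 1
Residues: [0, 2, 3, 4, 1], distinct: True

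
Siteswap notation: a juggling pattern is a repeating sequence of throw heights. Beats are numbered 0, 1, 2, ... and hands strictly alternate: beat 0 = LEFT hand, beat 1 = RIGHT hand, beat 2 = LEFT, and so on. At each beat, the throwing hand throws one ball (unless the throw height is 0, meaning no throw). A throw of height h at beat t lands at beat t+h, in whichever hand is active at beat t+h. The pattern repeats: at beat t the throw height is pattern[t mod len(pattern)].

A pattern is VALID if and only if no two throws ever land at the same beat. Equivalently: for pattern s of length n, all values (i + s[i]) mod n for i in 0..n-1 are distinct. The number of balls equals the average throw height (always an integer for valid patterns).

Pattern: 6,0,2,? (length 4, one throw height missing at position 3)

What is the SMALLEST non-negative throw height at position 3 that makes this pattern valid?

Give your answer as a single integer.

Answer: 0

Derivation:
i=0: (0 + 6) mod 4 = 2
i=1: (1 + 0) mod 4 = 1
i=2: (2 + 2) mod 4 = 0
i=3: s[i]=? (unknown)
Known residues: [0, 1, 2]; need a permutation of 0..3, so missing residue r = 3
Need (3 + s) mod 4 = 3; smallest s = (3 - 3) mod 4 = 0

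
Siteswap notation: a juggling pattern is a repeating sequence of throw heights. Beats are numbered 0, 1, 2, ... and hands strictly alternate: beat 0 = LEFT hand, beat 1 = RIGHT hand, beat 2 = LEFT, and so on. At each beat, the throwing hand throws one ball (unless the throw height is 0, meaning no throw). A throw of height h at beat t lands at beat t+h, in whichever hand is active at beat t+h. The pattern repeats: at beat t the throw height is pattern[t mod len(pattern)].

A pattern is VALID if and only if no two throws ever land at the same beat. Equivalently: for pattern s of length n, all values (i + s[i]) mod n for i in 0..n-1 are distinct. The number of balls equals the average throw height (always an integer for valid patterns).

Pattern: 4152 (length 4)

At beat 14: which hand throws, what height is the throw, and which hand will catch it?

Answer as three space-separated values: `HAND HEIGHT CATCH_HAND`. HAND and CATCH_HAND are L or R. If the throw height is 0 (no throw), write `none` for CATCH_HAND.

Beat 14: 14 mod 2 = 0, so hand = L
Throw height = pattern[14 mod 4] = pattern[2] = 5
Lands at beat 14+5=19, 19 mod 2 = 1, so catch hand = R

Answer: L 5 R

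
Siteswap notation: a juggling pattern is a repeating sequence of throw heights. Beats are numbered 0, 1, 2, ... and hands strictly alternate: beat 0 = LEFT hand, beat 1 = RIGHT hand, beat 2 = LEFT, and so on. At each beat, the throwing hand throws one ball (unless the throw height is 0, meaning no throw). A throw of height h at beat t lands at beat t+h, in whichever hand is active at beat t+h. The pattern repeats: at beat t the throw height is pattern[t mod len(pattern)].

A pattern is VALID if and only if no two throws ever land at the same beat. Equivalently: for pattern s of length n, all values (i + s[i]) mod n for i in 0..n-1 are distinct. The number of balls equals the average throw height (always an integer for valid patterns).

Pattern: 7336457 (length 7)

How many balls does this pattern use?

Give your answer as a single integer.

Pattern = [7, 3, 3, 6, 4, 5, 7], length n = 7
  position 0: throw height = 7, running sum = 7
  position 1: throw height = 3, running sum = 10
  position 2: throw height = 3, running sum = 13
  position 3: throw height = 6, running sum = 19
  position 4: throw height = 4, running sum = 23
  position 5: throw height = 5, running sum = 28
  position 6: throw height = 7, running sum = 35
Total sum = 35; balls = sum / n = 35 / 7 = 5

Answer: 5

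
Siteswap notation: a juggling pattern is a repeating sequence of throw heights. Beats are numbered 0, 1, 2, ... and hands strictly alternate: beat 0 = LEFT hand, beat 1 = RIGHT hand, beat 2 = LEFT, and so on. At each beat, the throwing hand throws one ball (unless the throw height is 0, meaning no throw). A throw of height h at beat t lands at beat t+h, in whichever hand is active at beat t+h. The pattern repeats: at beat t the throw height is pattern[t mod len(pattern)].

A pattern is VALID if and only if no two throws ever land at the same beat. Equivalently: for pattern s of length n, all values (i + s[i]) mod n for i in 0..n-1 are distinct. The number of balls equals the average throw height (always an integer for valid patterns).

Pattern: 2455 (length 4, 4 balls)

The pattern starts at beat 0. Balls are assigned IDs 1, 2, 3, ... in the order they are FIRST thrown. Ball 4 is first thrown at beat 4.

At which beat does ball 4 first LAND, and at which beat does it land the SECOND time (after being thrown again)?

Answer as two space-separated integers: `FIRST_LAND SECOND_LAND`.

Beat 0 (L): throw ball1 h=2 -> lands@2:L; in-air after throw: [b1@2:L]
Beat 1 (R): throw ball2 h=4 -> lands@5:R; in-air after throw: [b1@2:L b2@5:R]
Beat 2 (L): throw ball1 h=5 -> lands@7:R; in-air after throw: [b2@5:R b1@7:R]
Beat 3 (R): throw ball3 h=5 -> lands@8:L; in-air after throw: [b2@5:R b1@7:R b3@8:L]
Beat 4 (L): throw ball4 h=2 -> lands@6:L; in-air after throw: [b2@5:R b4@6:L b1@7:R b3@8:L]
Beat 5 (R): throw ball2 h=4 -> lands@9:R; in-air after throw: [b4@6:L b1@7:R b3@8:L b2@9:R]
Beat 6 (L): throw ball4 h=5 -> lands@11:R; in-air after throw: [b1@7:R b3@8:L b2@9:R b4@11:R]
Beat 7 (R): throw ball1 h=5 -> lands@12:L; in-air after throw: [b3@8:L b2@9:R b4@11:R b1@12:L]
Beat 8 (L): throw ball3 h=2 -> lands@10:L; in-air after throw: [b2@9:R b3@10:L b4@11:R b1@12:L]
Beat 9 (R): throw ball2 h=4 -> lands@13:R; in-air after throw: [b3@10:L b4@11:R b1@12:L b2@13:R]
Beat 10 (L): throw ball3 h=5 -> lands@15:R; in-air after throw: [b4@11:R b1@12:L b2@13:R b3@15:R]
Beat 11 (R): throw ball4 h=5 -> lands@16:L; in-air after throw: [b1@12:L b2@13:R b3@15:R b4@16:L]
Ball 4: thrown@4 h=2 -> first land @6; rethrown@6 h=5 -> second land @11

Answer: 6 11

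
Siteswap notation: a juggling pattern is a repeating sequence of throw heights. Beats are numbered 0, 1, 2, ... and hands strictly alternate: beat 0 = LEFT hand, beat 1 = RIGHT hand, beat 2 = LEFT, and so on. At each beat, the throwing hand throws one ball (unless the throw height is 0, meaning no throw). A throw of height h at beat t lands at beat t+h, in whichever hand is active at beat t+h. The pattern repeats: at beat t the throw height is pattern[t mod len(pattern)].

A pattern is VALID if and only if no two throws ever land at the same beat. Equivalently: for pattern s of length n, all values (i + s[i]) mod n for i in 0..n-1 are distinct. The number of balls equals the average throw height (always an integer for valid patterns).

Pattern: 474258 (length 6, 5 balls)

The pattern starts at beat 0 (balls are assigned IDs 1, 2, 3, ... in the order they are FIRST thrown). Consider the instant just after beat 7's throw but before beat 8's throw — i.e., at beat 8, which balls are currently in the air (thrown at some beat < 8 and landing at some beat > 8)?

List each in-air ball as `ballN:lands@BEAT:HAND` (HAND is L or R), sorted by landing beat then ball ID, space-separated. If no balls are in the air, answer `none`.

Beat 0 (L): throw ball1 h=4 -> lands@4:L; in-air after throw: [b1@4:L]
Beat 1 (R): throw ball2 h=7 -> lands@8:L; in-air after throw: [b1@4:L b2@8:L]
Beat 2 (L): throw ball3 h=4 -> lands@6:L; in-air after throw: [b1@4:L b3@6:L b2@8:L]
Beat 3 (R): throw ball4 h=2 -> lands@5:R; in-air after throw: [b1@4:L b4@5:R b3@6:L b2@8:L]
Beat 4 (L): throw ball1 h=5 -> lands@9:R; in-air after throw: [b4@5:R b3@6:L b2@8:L b1@9:R]
Beat 5 (R): throw ball4 h=8 -> lands@13:R; in-air after throw: [b3@6:L b2@8:L b1@9:R b4@13:R]
Beat 6 (L): throw ball3 h=4 -> lands@10:L; in-air after throw: [b2@8:L b1@9:R b3@10:L b4@13:R]
Beat 7 (R): throw ball5 h=7 -> lands@14:L; in-air after throw: [b2@8:L b1@9:R b3@10:L b4@13:R b5@14:L]
Beat 8 (L): throw ball2 h=4 -> lands@12:L; in-air after throw: [b1@9:R b3@10:L b2@12:L b4@13:R b5@14:L]

Answer: ball1:lands@9:R ball3:lands@10:L ball4:lands@13:R ball5:lands@14:L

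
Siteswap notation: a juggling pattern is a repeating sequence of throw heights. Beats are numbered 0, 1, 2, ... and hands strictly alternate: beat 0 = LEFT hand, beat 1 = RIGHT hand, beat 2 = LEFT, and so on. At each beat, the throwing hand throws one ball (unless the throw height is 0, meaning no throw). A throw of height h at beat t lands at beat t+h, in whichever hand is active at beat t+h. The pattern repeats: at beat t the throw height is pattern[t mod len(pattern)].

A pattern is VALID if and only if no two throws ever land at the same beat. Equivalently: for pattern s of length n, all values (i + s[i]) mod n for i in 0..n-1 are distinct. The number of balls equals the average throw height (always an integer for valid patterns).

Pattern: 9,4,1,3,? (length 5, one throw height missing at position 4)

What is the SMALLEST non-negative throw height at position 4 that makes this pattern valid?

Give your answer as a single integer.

i=0: (0 + 9) mod 5 = 4
i=1: (1 + 4) mod 5 = 0
i=2: (2 + 1) mod 5 = 3
i=3: (3 + 3) mod 5 = 1
i=4: s[i]=? (unknown)
Known residues: [0, 1, 3, 4]; need a permutation of 0..4, so missing residue r = 2
Need (4 + s) mod 5 = 2; smallest s = (2 - 4) mod 5 = 3

Answer: 3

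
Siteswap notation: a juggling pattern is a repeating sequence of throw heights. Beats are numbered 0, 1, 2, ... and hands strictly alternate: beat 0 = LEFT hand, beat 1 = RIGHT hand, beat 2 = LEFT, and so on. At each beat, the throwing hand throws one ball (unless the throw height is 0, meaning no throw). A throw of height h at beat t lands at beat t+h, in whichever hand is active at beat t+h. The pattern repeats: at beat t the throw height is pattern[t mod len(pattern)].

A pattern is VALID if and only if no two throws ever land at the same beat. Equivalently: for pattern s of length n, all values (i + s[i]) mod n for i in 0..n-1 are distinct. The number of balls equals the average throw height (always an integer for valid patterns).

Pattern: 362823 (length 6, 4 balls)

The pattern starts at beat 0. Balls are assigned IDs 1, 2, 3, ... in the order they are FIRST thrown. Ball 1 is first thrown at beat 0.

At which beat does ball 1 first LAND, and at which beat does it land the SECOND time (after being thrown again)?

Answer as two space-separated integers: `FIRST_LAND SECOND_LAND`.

Beat 0 (L): throw ball1 h=3 -> lands@3:R; in-air after throw: [b1@3:R]
Beat 1 (R): throw ball2 h=6 -> lands@7:R; in-air after throw: [b1@3:R b2@7:R]
Beat 2 (L): throw ball3 h=2 -> lands@4:L; in-air after throw: [b1@3:R b3@4:L b2@7:R]
Beat 3 (R): throw ball1 h=8 -> lands@11:R; in-air after throw: [b3@4:L b2@7:R b1@11:R]
Beat 4 (L): throw ball3 h=2 -> lands@6:L; in-air after throw: [b3@6:L b2@7:R b1@11:R]
Beat 5 (R): throw ball4 h=3 -> lands@8:L; in-air after throw: [b3@6:L b2@7:R b4@8:L b1@11:R]
Beat 6 (L): throw ball3 h=3 -> lands@9:R; in-air after throw: [b2@7:R b4@8:L b3@9:R b1@11:R]
Beat 7 (R): throw ball2 h=6 -> lands@13:R; in-air after throw: [b4@8:L b3@9:R b1@11:R b2@13:R]
Beat 8 (L): throw ball4 h=2 -> lands@10:L; in-air after throw: [b3@9:R b4@10:L b1@11:R b2@13:R]
Beat 9 (R): throw ball3 h=8 -> lands@17:R; in-air after throw: [b4@10:L b1@11:R b2@13:R b3@17:R]
Beat 10 (L): throw ball4 h=2 -> lands@12:L; in-air after throw: [b1@11:R b4@12:L b2@13:R b3@17:R]
Beat 11 (R): throw ball1 h=3 -> lands@14:L; in-air after throw: [b4@12:L b2@13:R b1@14:L b3@17:R]
Ball 1: thrown@0 h=3 -> first land @3; rethrown@3 h=8 -> second land @11

Answer: 3 11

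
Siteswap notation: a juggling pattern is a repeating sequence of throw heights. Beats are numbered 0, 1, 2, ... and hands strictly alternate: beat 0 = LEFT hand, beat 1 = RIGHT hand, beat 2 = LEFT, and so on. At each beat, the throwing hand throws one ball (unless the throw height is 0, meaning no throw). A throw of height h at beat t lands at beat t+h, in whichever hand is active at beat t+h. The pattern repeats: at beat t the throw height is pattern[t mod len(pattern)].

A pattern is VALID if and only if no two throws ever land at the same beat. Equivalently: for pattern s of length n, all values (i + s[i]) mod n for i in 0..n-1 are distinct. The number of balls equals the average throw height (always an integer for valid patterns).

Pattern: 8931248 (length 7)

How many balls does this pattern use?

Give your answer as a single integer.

Answer: 5

Derivation:
Pattern = [8, 9, 3, 1, 2, 4, 8], length n = 7
  position 0: throw height = 8, running sum = 8
  position 1: throw height = 9, running sum = 17
  position 2: throw height = 3, running sum = 20
  position 3: throw height = 1, running sum = 21
  position 4: throw height = 2, running sum = 23
  position 5: throw height = 4, running sum = 27
  position 6: throw height = 8, running sum = 35
Total sum = 35; balls = sum / n = 35 / 7 = 5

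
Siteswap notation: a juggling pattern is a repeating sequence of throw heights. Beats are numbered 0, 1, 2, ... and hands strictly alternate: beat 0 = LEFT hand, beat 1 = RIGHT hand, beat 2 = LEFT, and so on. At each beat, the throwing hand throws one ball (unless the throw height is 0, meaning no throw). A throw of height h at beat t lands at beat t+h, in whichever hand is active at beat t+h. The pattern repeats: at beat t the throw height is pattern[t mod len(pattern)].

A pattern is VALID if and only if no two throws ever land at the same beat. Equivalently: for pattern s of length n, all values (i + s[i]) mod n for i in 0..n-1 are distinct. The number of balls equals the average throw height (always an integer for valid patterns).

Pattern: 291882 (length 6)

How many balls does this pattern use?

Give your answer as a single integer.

Answer: 5

Derivation:
Pattern = [2, 9, 1, 8, 8, 2], length n = 6
  position 0: throw height = 2, running sum = 2
  position 1: throw height = 9, running sum = 11
  position 2: throw height = 1, running sum = 12
  position 3: throw height = 8, running sum = 20
  position 4: throw height = 8, running sum = 28
  position 5: throw height = 2, running sum = 30
Total sum = 30; balls = sum / n = 30 / 6 = 5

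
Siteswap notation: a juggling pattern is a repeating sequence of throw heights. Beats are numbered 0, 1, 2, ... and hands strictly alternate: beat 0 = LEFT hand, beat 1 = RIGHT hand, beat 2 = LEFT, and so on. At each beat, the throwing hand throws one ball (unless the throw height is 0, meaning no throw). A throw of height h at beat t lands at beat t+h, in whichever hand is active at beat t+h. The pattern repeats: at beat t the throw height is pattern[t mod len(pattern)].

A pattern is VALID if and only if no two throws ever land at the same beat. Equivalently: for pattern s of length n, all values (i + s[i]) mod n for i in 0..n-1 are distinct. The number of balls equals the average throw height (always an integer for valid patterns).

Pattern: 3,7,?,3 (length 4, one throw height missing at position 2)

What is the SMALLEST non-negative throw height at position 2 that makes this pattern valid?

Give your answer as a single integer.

Answer: 3

Derivation:
i=0: (0 + 3) mod 4 = 3
i=1: (1 + 7) mod 4 = 0
i=2: s[i]=? (unknown)
i=3: (3 + 3) mod 4 = 2
Known residues: [0, 2, 3]; need a permutation of 0..3, so missing residue r = 1
Need (2 + s) mod 4 = 1; smallest s = (1 - 2) mod 4 = 3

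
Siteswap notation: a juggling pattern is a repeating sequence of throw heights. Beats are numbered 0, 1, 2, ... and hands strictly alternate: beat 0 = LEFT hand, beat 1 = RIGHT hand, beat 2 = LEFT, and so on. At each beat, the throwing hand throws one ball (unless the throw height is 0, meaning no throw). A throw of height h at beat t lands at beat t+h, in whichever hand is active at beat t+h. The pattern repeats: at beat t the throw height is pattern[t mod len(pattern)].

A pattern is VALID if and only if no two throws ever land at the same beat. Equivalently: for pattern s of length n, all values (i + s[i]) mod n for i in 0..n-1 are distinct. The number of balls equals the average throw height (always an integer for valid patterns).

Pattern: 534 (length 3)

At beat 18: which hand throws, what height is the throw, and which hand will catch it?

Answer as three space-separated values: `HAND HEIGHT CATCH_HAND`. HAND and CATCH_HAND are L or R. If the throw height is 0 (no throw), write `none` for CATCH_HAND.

Answer: L 5 R

Derivation:
Beat 18: 18 mod 2 = 0, so hand = L
Throw height = pattern[18 mod 3] = pattern[0] = 5
Lands at beat 18+5=23, 23 mod 2 = 1, so catch hand = R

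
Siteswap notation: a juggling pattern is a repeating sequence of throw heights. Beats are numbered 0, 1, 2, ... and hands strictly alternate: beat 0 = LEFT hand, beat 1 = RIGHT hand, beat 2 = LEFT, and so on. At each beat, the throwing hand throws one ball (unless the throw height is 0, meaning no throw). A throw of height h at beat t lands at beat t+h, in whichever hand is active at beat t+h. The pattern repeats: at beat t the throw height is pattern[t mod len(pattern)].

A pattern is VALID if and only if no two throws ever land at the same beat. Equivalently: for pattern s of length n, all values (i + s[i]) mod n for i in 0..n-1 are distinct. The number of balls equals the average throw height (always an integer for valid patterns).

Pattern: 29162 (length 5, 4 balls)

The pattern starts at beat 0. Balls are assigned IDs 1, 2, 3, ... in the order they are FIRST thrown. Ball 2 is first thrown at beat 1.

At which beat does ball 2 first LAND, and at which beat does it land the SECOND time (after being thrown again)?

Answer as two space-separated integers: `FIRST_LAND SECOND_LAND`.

Answer: 10 12

Derivation:
Beat 0 (L): throw ball1 h=2 -> lands@2:L; in-air after throw: [b1@2:L]
Beat 1 (R): throw ball2 h=9 -> lands@10:L; in-air after throw: [b1@2:L b2@10:L]
Beat 2 (L): throw ball1 h=1 -> lands@3:R; in-air after throw: [b1@3:R b2@10:L]
Beat 3 (R): throw ball1 h=6 -> lands@9:R; in-air after throw: [b1@9:R b2@10:L]
Beat 4 (L): throw ball3 h=2 -> lands@6:L; in-air after throw: [b3@6:L b1@9:R b2@10:L]
Beat 5 (R): throw ball4 h=2 -> lands@7:R; in-air after throw: [b3@6:L b4@7:R b1@9:R b2@10:L]
Beat 6 (L): throw ball3 h=9 -> lands@15:R; in-air after throw: [b4@7:R b1@9:R b2@10:L b3@15:R]
Beat 7 (R): throw ball4 h=1 -> lands@8:L; in-air after throw: [b4@8:L b1@9:R b2@10:L b3@15:R]
Beat 8 (L): throw ball4 h=6 -> lands@14:L; in-air after throw: [b1@9:R b2@10:L b4@14:L b3@15:R]
Beat 9 (R): throw ball1 h=2 -> lands@11:R; in-air after throw: [b2@10:L b1@11:R b4@14:L b3@15:R]
Beat 10 (L): throw ball2 h=2 -> lands@12:L; in-air after throw: [b1@11:R b2@12:L b4@14:L b3@15:R]
Beat 11 (R): throw ball1 h=9 -> lands@20:L; in-air after throw: [b2@12:L b4@14:L b3@15:R b1@20:L]
Beat 12 (L): throw ball2 h=1 -> lands@13:R; in-air after throw: [b2@13:R b4@14:L b3@15:R b1@20:L]
Ball 2: thrown@1 h=9 -> first land @10; rethrown@10 h=2 -> second land @12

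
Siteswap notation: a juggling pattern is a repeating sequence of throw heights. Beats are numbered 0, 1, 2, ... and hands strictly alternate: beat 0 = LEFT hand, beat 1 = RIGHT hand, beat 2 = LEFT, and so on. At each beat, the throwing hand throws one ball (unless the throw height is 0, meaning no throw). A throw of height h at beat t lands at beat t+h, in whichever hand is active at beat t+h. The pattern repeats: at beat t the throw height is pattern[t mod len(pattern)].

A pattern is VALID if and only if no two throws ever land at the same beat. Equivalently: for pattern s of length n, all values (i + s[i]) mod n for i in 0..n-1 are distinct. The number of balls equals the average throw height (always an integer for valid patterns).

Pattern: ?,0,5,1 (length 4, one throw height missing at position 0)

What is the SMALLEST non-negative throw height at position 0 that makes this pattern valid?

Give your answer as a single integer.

i=0: s[i]=? (unknown)
i=1: (1 + 0) mod 4 = 1
i=2: (2 + 5) mod 4 = 3
i=3: (3 + 1) mod 4 = 0
Known residues: [0, 1, 3]; need a permutation of 0..3, so missing residue r = 2
Need (0 + s) mod 4 = 2; smallest s = (2 - 0) mod 4 = 2

Answer: 2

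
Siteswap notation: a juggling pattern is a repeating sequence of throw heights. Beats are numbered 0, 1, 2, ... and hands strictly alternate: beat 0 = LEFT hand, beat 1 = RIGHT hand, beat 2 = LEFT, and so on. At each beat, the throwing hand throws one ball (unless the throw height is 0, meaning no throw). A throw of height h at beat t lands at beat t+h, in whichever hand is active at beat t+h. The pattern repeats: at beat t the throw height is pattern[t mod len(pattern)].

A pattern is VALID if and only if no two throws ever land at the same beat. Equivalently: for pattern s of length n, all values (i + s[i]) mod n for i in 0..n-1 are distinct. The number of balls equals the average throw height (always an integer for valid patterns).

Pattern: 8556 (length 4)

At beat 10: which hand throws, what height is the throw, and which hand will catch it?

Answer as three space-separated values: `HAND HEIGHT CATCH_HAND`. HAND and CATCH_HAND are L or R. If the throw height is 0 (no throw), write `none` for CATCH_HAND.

Answer: L 5 R

Derivation:
Beat 10: 10 mod 2 = 0, so hand = L
Throw height = pattern[10 mod 4] = pattern[2] = 5
Lands at beat 10+5=15, 15 mod 2 = 1, so catch hand = R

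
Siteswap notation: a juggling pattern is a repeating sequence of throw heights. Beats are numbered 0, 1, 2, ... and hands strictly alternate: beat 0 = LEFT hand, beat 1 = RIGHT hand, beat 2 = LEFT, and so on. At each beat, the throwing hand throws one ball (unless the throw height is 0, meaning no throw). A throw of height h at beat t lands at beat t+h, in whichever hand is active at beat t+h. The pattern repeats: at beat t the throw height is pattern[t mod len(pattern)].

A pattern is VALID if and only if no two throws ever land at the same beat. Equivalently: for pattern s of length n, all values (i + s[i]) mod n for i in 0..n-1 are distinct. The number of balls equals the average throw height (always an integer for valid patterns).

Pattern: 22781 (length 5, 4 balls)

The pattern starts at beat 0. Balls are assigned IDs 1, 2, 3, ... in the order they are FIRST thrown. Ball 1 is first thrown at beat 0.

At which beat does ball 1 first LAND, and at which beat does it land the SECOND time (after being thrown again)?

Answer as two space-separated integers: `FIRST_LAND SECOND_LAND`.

Answer: 2 9

Derivation:
Beat 0 (L): throw ball1 h=2 -> lands@2:L; in-air after throw: [b1@2:L]
Beat 1 (R): throw ball2 h=2 -> lands@3:R; in-air after throw: [b1@2:L b2@3:R]
Beat 2 (L): throw ball1 h=7 -> lands@9:R; in-air after throw: [b2@3:R b1@9:R]
Beat 3 (R): throw ball2 h=8 -> lands@11:R; in-air after throw: [b1@9:R b2@11:R]
Beat 4 (L): throw ball3 h=1 -> lands@5:R; in-air after throw: [b3@5:R b1@9:R b2@11:R]
Beat 5 (R): throw ball3 h=2 -> lands@7:R; in-air after throw: [b3@7:R b1@9:R b2@11:R]
Beat 6 (L): throw ball4 h=2 -> lands@8:L; in-air after throw: [b3@7:R b4@8:L b1@9:R b2@11:R]
Beat 7 (R): throw ball3 h=7 -> lands@14:L; in-air after throw: [b4@8:L b1@9:R b2@11:R b3@14:L]
Beat 8 (L): throw ball4 h=8 -> lands@16:L; in-air after throw: [b1@9:R b2@11:R b3@14:L b4@16:L]
Beat 9 (R): throw ball1 h=1 -> lands@10:L; in-air after throw: [b1@10:L b2@11:R b3@14:L b4@16:L]
Ball 1: thrown@0 h=2 -> first land @2; rethrown@2 h=7 -> second land @9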